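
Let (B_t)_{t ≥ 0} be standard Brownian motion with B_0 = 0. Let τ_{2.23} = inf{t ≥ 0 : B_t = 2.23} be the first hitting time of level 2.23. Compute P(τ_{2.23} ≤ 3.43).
P(τ_{2.23} ≤ 3.43) = 2(1 − Φ(2.23/√3.43)) = 2(1 − Φ(1.2041)) ≈ 0.2286

By the reflection principle for standard BM, P(τ_b ≤ t) = 2 · P(B_t ≥ b). Since B_t ~ N(0, t), P(B_t ≥ 2.23) = 1 − Φ(2.23/√t) = 1 − Φ(2.23/√3.43) = 1 − Φ(1.2041) ≈ 0.11428. Doubling: P(τ_{2.23} ≤ 3.43) ≈ 2 · 0.11428 = 0.22856 ≈ 0.2286.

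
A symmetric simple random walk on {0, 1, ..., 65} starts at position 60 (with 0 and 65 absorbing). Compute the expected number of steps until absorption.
E[τ | X_0 = 60] = 300

Let v_k = E[τ | X_0 = k]. Boundary: v_0 = v_65 = 0. Recurrence: v_k = 1 + (v_{k-1} + v_{k+1})/2 for 1 ≤ k ≤ 64. The particular solution to v_k − (v_{k-1} + v_{k+1})/2 = 1 is v_k = −k^2. Adding homogeneous solution A + B k and matching boundaries gives v_k = k (65 − k). Substituting k = 60: v_60 = 60 · 5 = 300.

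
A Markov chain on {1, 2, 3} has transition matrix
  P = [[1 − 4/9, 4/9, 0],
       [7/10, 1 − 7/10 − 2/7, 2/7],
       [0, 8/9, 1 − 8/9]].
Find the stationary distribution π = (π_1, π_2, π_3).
π = (441/811, 280/811, 90/811)

This is a birth-death chain on three states, which satisfies detailed balance: π_1 · P_{12} = π_2 · P_{21} and π_2 · P_{23} = π_3 · P_{32}.
From π_1 · 4/9 = π_2 · 7/10: π_2/π_1 = (4/9)/(7/10) = 40/63.
From π_2 · 2/7 = π_3 · 8/9: π_3/π_2 = (2/7)/(8/9) = 9/28.
Take π_1 proportional to 1; then unnormalized π = (1, 40/63, 10/49). Normalize by dividing by the sum 811/441:
  π = (441/811, 280/811, 90/811).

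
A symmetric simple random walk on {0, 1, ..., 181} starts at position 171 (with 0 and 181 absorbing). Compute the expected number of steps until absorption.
E[τ | X_0 = 171] = 1710

Let v_k = E[τ | X_0 = k]. Boundary: v_0 = v_181 = 0. Recurrence: v_k = 1 + (v_{k-1} + v_{k+1})/2 for 1 ≤ k ≤ 180. The particular solution to v_k − (v_{k-1} + v_{k+1})/2 = 1 is v_k = −k^2. Adding homogeneous solution A + B k and matching boundaries gives v_k = k (181 − k). Substituting k = 171: v_171 = 171 · 10 = 1710.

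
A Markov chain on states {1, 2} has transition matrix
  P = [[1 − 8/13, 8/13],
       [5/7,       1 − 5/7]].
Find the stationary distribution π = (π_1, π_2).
π_1 = 65/121, π_2 = 56/121

Solve πP = π with π_1 + π_2 = 1. From πP = π: π_1 · (1 − 8/13) + π_2 · 5/7 = π_1 ⇒ π_2 · 5/7 = π_1 · 8/13 ⇒ π_2/π_1 = (8/13)/(5/7) = 56/65. Together with π_1 + π_2 = 1:
  π_1 = (5/7)/(8/13 + 5/7) = (5/7)/(121/91) = 65/121,
  π_2 = (8/13)/(8/13 + 5/7) = (8/13)/(121/91) = 56/121.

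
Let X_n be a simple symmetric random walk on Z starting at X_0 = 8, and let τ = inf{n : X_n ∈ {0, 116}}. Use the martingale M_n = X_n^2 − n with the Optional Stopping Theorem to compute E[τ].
E[τ] = 864

M_n = X_n^2 − n is a martingale (since E[X_{n+1}^2 | F_n] = X_n^2 + 1). By OST (τ has finite mean in a bounded region), E[M_τ] = E[M_0] = X_0^2 − 0 = 8^2 = 64. Also E[M_τ] = E[X_τ^2] − E[τ]. The walk exits at 0 or 116, with P(hit 116 first) = 8/116, so E[X_τ^2] = 116^2 · 8/116 + 0 = 928. Thus E[τ] = E[X_τ^2] − E[M_τ] = 928 − 64 = 864 = 8(116 − 8) = 864.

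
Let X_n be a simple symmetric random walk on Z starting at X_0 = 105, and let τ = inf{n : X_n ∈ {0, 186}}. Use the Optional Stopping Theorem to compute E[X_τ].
E[X_τ] = 105

X_n is a martingale and τ is a bounded-mean stopping time (indeed τ is finite a.s. with bounded expectation since the walk is in a bounded region). By the OST, E[X_τ] = E[X_0] = 105. Equivalently: E[X_τ] = 186 · P(hit 186 first) + 0 · P(hit 0 first) = 186 · (105/186) = 105.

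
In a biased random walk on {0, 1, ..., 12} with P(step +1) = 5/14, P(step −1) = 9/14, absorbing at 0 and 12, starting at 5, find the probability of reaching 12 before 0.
P(hit 12 before 0) = (1 − (9/5)^5) / (1 − (9/5)^12) = 1092265625/70546348964

Let u_k denote P(reach 12 before 0 | start at k). Boundary: u_0 = 0, u_12 = 1. Recurrence: u_k = 5/14·u_{k+1} + 9/14·u_{k-1} for 1 ≤ k ≤ 11. Try u_k = A + B·r^k with r = q/p = (9/14)/(5/14) = 9/5. Substitution satisfies the recurrence; boundary conditions give:
  u_k = (1 − r^k) / (1 − r^N) = (1 − (9/5)^5) / (1 − (9/5)^12) = 1092265625/70546348964.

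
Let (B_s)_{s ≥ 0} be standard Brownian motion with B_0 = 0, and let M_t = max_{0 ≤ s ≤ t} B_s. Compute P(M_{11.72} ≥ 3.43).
P(M_{11.72} ≥ 3.43) = 2·P(B_{11.72} ≥ 3.43) = 2(1 − Φ(3.43/√11.72)) ≈ 0.3164

By the reflection principle for Brownian motion, P(M_t ≥ a) = 2 · P(B_t ≥ a) for a ≥ 0. Since B_t ~ N(0, t), P(B_t ≥ 3.43) = 1 − Φ(3.43/√t) = 1 − Φ(3.43/√11.72) = 1 − Φ(1.0019). So
  P(M_{11.72} ≥ 3.43) = 2(1 − Φ(1.0019)) ≈ 0.3164.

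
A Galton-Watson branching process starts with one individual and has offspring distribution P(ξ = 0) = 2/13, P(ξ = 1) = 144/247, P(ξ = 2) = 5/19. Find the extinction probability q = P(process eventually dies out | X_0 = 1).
q = 38/65

The pgf is f(s) = 2/13 + 144/247·s + 5/19·s². The extinction probability q is the smallest fixed point of f in [0, 1]. Setting s = f(s):
  5/19·s² + (144/247 − 1)·s + 2/13 = 0
  5/19·s² − (2/13 + 5/19)·s + 2/13 = 0
which factors as (s − 1)·(5/19·s − 2/13) = 0, giving roots s = 1 and s = (2/13)/(5/19) = 38/65.
Mean offspring μ = 144/247 + 2·5/19 = 274/247 > 1 (supercritical), so q < 1. The extinction probability is the smaller root: q = (2/13)/(5/19) = 38/65.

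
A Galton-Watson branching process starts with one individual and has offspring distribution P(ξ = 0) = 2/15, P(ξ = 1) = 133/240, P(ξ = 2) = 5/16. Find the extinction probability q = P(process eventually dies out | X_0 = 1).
q = 32/75

The pgf is f(s) = 2/15 + 133/240·s + 5/16·s². The extinction probability q is the smallest fixed point of f in [0, 1]. Setting s = f(s):
  5/16·s² + (133/240 − 1)·s + 2/15 = 0
  5/16·s² − (2/15 + 5/16)·s + 2/15 = 0
which factors as (s − 1)·(5/16·s − 2/15) = 0, giving roots s = 1 and s = (2/15)/(5/16) = 32/75.
Mean offspring μ = 133/240 + 2·5/16 = 283/240 > 1 (supercritical), so q < 1. The extinction probability is the smaller root: q = (2/15)/(5/16) = 32/75.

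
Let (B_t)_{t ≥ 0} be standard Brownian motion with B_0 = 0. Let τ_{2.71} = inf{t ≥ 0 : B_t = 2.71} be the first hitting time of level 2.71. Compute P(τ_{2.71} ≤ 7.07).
P(τ_{2.71} ≤ 7.07) = 2(1 − Φ(2.71/√7.07)) = 2(1 − Φ(1.0192)) ≈ 0.3081

By the reflection principle for standard BM, P(τ_b ≤ t) = 2 · P(B_t ≥ b). Since B_t ~ N(0, t), P(B_t ≥ 2.71) = 1 − Φ(2.71/√t) = 1 − Φ(2.71/√7.07) = 1 − Φ(1.0192) ≈ 0.15405. Doubling: P(τ_{2.71} ≤ 7.07) ≈ 2 · 0.15405 = 0.30810 ≈ 0.3081.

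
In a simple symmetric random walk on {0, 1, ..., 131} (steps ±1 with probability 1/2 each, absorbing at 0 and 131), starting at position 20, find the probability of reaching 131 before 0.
P(hit 131 before 0) = 20/131

Let u_k = P(hit 131 before 0 | start at k). Then u_0 = 0, u_131 = 1, and u_k = u_{k-1}/2 + u_{k+1}/2 for 1 ≤ k ≤ 130. This harmonic recurrence is solved by u_k = k/131, giving u_20 = 20/131.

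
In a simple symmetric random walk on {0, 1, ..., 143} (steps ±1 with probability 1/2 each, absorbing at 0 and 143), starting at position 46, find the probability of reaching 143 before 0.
P(hit 143 before 0) = 46/143

Let u_k = P(hit 143 before 0 | start at k). Then u_0 = 0, u_143 = 1, and u_k = u_{k-1}/2 + u_{k+1}/2 for 1 ≤ k ≤ 142. This harmonic recurrence is solved by u_k = k/143, giving u_46 = 46/143.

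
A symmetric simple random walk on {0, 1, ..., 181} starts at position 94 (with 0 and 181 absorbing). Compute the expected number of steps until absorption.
E[τ | X_0 = 94] = 8178

Let v_k = E[τ | X_0 = k]. Boundary: v_0 = v_181 = 0. Recurrence: v_k = 1 + (v_{k-1} + v_{k+1})/2 for 1 ≤ k ≤ 180. The particular solution to v_k − (v_{k-1} + v_{k+1})/2 = 1 is v_k = −k^2. Adding homogeneous solution A + B k and matching boundaries gives v_k = k (181 − k). Substituting k = 94: v_94 = 94 · 87 = 8178.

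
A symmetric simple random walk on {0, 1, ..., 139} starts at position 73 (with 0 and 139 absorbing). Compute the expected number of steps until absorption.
E[τ | X_0 = 73] = 4818

Let v_k = E[τ | X_0 = k]. Boundary: v_0 = v_139 = 0. Recurrence: v_k = 1 + (v_{k-1} + v_{k+1})/2 for 1 ≤ k ≤ 138. The particular solution to v_k − (v_{k-1} + v_{k+1})/2 = 1 is v_k = −k^2. Adding homogeneous solution A + B k and matching boundaries gives v_k = k (139 − k). Substituting k = 73: v_73 = 73 · 66 = 4818.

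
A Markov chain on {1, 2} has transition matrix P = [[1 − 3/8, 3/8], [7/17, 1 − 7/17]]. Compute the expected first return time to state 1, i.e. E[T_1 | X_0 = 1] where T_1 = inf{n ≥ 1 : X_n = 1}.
E[T_1 | X_0 = 1] = 1/π_1 = 107/56

For an irreducible recurrent Markov chain with stationary distribution π, E[T_i | X_0 = i] = 1/π_i (Kac's formula). Here π_1 = (7/17)/(3/8 + 7/17) = (7/17)/(107/136) = 56/107, so E[T_1 | X_0 = 1] = 1/π_1 = (3/8 + 7/17)/(7/17) = (107/136)/(7/17) = 107/56.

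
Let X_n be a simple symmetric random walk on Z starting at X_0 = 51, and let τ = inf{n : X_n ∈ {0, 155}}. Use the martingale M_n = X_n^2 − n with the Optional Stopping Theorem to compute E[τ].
E[τ] = 5304

M_n = X_n^2 − n is a martingale (since E[X_{n+1}^2 | F_n] = X_n^2 + 1). By OST (τ has finite mean in a bounded region), E[M_τ] = E[M_0] = X_0^2 − 0 = 51^2 = 2601. Also E[M_τ] = E[X_τ^2] − E[τ]. The walk exits at 0 or 155, with P(hit 155 first) = 51/155, so E[X_τ^2] = 155^2 · 51/155 + 0 = 7905. Thus E[τ] = E[X_τ^2] − E[M_τ] = 7905 − 2601 = 5304 = 51(155 − 51) = 5304.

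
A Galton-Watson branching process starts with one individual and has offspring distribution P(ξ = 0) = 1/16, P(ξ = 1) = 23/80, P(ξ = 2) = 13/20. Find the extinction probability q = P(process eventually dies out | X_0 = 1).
q = 5/52

The pgf is f(s) = 1/16 + 23/80·s + 13/20·s². The extinction probability q is the smallest fixed point of f in [0, 1]. Setting s = f(s):
  13/20·s² + (23/80 − 1)·s + 1/16 = 0
  13/20·s² − (1/16 + 13/20)·s + 1/16 = 0
which factors as (s − 1)·(13/20·s − 1/16) = 0, giving roots s = 1 and s = (1/16)/(13/20) = 5/52.
Mean offspring μ = 23/80 + 2·13/20 = 127/80 > 1 (supercritical), so q < 1. The extinction probability is the smaller root: q = (1/16)/(13/20) = 5/52.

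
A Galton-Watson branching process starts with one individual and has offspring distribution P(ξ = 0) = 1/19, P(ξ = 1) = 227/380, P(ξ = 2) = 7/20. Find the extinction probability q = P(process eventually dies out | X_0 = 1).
q = 20/133

The pgf is f(s) = 1/19 + 227/380·s + 7/20·s². The extinction probability q is the smallest fixed point of f in [0, 1]. Setting s = f(s):
  7/20·s² + (227/380 − 1)·s + 1/19 = 0
  7/20·s² − (1/19 + 7/20)·s + 1/19 = 0
which factors as (s − 1)·(7/20·s − 1/19) = 0, giving roots s = 1 and s = (1/19)/(7/20) = 20/133.
Mean offspring μ = 227/380 + 2·7/20 = 493/380 > 1 (supercritical), so q < 1. The extinction probability is the smaller root: q = (1/19)/(7/20) = 20/133.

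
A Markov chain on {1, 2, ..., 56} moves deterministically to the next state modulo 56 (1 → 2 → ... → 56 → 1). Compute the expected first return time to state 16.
E[T_16 | X_0 = 16] = 56

The chain cycles deterministically, so starting at state 16 it returns in exactly 56 steps. Equivalently, the stationary distribution is uniform π_j = 1/56 for every state j, so by Kac's formula E[T_16] = 1/π_16 = 56.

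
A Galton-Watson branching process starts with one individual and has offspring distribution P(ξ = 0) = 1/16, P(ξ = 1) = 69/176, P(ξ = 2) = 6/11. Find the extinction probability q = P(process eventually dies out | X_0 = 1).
q = 11/96

The pgf is f(s) = 1/16 + 69/176·s + 6/11·s². The extinction probability q is the smallest fixed point of f in [0, 1]. Setting s = f(s):
  6/11·s² + (69/176 − 1)·s + 1/16 = 0
  6/11·s² − (1/16 + 6/11)·s + 1/16 = 0
which factors as (s − 1)·(6/11·s − 1/16) = 0, giving roots s = 1 and s = (1/16)/(6/11) = 11/96.
Mean offspring μ = 69/176 + 2·6/11 = 261/176 > 1 (supercritical), so q < 1. The extinction probability is the smaller root: q = (1/16)/(6/11) = 11/96.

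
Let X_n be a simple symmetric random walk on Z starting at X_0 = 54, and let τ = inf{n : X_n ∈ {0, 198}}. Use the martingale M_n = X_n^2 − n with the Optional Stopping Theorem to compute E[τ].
E[τ] = 7776

M_n = X_n^2 − n is a martingale (since E[X_{n+1}^2 | F_n] = X_n^2 + 1). By OST (τ has finite mean in a bounded region), E[M_τ] = E[M_0] = X_0^2 − 0 = 54^2 = 2916. Also E[M_τ] = E[X_τ^2] − E[τ]. The walk exits at 0 or 198, with P(hit 198 first) = 54/198, so E[X_τ^2] = 198^2 · 54/198 + 0 = 10692. Thus E[τ] = E[X_τ^2] − E[M_τ] = 10692 − 2916 = 7776 = 54(198 − 54) = 7776.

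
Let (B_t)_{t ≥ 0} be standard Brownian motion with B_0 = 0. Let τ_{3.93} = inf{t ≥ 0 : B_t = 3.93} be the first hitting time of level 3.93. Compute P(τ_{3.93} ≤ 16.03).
P(τ_{3.93} ≤ 16.03) = 2(1 − Φ(3.93/√16.03)) = 2(1 − Φ(0.9816)) ≈ 0.3263

By the reflection principle for standard BM, P(τ_b ≤ t) = 2 · P(B_t ≥ b). Since B_t ~ N(0, t), P(B_t ≥ 3.93) = 1 − Φ(3.93/√t) = 1 − Φ(3.93/√16.03) = 1 − Φ(0.9816) ≈ 0.16315. Doubling: P(τ_{3.93} ≤ 16.03) ≈ 2 · 0.16315 = 0.32630 ≈ 0.3263.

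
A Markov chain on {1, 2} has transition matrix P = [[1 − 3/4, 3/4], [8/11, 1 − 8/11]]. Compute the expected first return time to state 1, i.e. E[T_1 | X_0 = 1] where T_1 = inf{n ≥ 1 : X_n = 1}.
E[T_1 | X_0 = 1] = 1/π_1 = 65/32

For an irreducible recurrent Markov chain with stationary distribution π, E[T_i | X_0 = i] = 1/π_i (Kac's formula). Here π_1 = (8/11)/(3/4 + 8/11) = (8/11)/(65/44) = 32/65, so E[T_1 | X_0 = 1] = 1/π_1 = (3/4 + 8/11)/(8/11) = (65/44)/(8/11) = 65/32.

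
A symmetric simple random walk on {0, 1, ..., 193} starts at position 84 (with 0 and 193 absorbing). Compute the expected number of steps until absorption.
E[τ | X_0 = 84] = 9156

Let v_k = E[τ | X_0 = k]. Boundary: v_0 = v_193 = 0. Recurrence: v_k = 1 + (v_{k-1} + v_{k+1})/2 for 1 ≤ k ≤ 192. The particular solution to v_k − (v_{k-1} + v_{k+1})/2 = 1 is v_k = −k^2. Adding homogeneous solution A + B k and matching boundaries gives v_k = k (193 − k). Substituting k = 84: v_84 = 84 · 109 = 9156.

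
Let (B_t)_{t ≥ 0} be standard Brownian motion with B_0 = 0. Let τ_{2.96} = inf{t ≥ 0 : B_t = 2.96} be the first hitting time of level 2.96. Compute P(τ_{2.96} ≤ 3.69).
P(τ_{2.96} ≤ 3.69) = 2(1 − Φ(2.96/√3.69)) = 2(1 − Φ(1.5409)) ≈ 0.1233

By the reflection principle for standard BM, P(τ_b ≤ t) = 2 · P(B_t ≥ b). Since B_t ~ N(0, t), P(B_t ≥ 2.96) = 1 − Φ(2.96/√t) = 1 − Φ(2.96/√3.69) = 1 − Φ(1.5409) ≈ 0.06167. Doubling: P(τ_{2.96} ≤ 3.69) ≈ 2 · 0.06167 = 0.12334 ≈ 0.1233.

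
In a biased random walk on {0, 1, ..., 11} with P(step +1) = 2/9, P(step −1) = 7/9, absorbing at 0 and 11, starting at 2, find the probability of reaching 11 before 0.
P(hit 11 before 0) = (1 − (7/2)^2) / (1 − (7/2)^11) = 4608/395464939

Let u_k denote P(reach 11 before 0 | start at k). Boundary: u_0 = 0, u_11 = 1. Recurrence: u_k = 2/9·u_{k+1} + 7/9·u_{k-1} for 1 ≤ k ≤ 10. Try u_k = A + B·r^k with r = q/p = (7/9)/(2/9) = 7/2. Substitution satisfies the recurrence; boundary conditions give:
  u_k = (1 − r^k) / (1 − r^N) = (1 − (7/2)^2) / (1 − (7/2)^11) = 4608/395464939.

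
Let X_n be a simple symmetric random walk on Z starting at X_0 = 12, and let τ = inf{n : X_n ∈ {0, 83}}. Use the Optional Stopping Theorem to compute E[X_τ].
E[X_τ] = 12

X_n is a martingale and τ is a bounded-mean stopping time (indeed τ is finite a.s. with bounded expectation since the walk is in a bounded region). By the OST, E[X_τ] = E[X_0] = 12. Equivalently: E[X_τ] = 83 · P(hit 83 first) + 0 · P(hit 0 first) = 83 · (12/83) = 12.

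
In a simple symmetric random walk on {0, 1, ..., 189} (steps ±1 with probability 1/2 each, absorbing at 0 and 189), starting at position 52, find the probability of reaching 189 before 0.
P(hit 189 before 0) = 52/189

Let u_k = P(hit 189 before 0 | start at k). Then u_0 = 0, u_189 = 1, and u_k = u_{k-1}/2 + u_{k+1}/2 for 1 ≤ k ≤ 188. This harmonic recurrence is solved by u_k = k/189, giving u_52 = 52/189.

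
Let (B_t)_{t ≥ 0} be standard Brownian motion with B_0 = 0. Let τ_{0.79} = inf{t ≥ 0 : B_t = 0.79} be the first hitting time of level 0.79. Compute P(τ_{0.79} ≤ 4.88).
P(τ_{0.79} ≤ 4.88) = 2(1 − Φ(0.79/√4.88)) = 2(1 − Φ(0.3576)) ≈ 0.7206

By the reflection principle for standard BM, P(τ_b ≤ t) = 2 · P(B_t ≥ b). Since B_t ~ N(0, t), P(B_t ≥ 0.79) = 1 − Φ(0.79/√t) = 1 − Φ(0.79/√4.88) = 1 − Φ(0.3576) ≈ 0.36032. Doubling: P(τ_{0.79} ≤ 4.88) ≈ 2 · 0.36032 = 0.72064 ≈ 0.7206.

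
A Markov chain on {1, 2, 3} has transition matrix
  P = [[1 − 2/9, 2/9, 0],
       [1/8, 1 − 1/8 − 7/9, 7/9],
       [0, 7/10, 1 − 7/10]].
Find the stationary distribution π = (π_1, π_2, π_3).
π = (81/385, 144/385, 32/77)

This is a birth-death chain on three states, which satisfies detailed balance: π_1 · P_{12} = π_2 · P_{21} and π_2 · P_{23} = π_3 · P_{32}.
From π_1 · 2/9 = π_2 · 1/8: π_2/π_1 = (2/9)/(1/8) = 16/9.
From π_2 · 7/9 = π_3 · 7/10: π_3/π_2 = (7/9)/(7/10) = 10/9.
Take π_1 proportional to 1; then unnormalized π = (1, 16/9, 160/81). Normalize by dividing by the sum 385/81:
  π = (81/385, 144/385, 32/77).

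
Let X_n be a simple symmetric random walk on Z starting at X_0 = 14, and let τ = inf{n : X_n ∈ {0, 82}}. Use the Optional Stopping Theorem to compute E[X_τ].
E[X_τ] = 14

X_n is a martingale and τ is a bounded-mean stopping time (indeed τ is finite a.s. with bounded expectation since the walk is in a bounded region). By the OST, E[X_τ] = E[X_0] = 14. Equivalently: E[X_τ] = 82 · P(hit 82 first) + 0 · P(hit 0 first) = 82 · (14/82) = 14.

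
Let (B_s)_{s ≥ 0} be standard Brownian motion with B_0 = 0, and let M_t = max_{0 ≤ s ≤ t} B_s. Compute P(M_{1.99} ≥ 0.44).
P(M_{1.99} ≥ 0.44) = 2·P(B_{1.99} ≥ 0.44) = 2(1 − Φ(0.44/√1.99)) ≈ 0.7551

By the reflection principle for Brownian motion, P(M_t ≥ a) = 2 · P(B_t ≥ a) for a ≥ 0. Since B_t ~ N(0, t), P(B_t ≥ 0.44) = 1 − Φ(0.44/√t) = 1 − Φ(0.44/√1.99) = 1 − Φ(0.3119). So
  P(M_{1.99} ≥ 0.44) = 2(1 − Φ(0.3119)) ≈ 0.7551.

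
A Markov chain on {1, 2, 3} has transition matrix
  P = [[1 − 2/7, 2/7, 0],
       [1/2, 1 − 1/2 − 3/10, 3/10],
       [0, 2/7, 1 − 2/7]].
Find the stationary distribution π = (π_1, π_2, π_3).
π = (35/76, 5/19, 21/76)

This is a birth-death chain on three states, which satisfies detailed balance: π_1 · P_{12} = π_2 · P_{21} and π_2 · P_{23} = π_3 · P_{32}.
From π_1 · 2/7 = π_2 · 1/2: π_2/π_1 = (2/7)/(1/2) = 4/7.
From π_2 · 3/10 = π_3 · 2/7: π_3/π_2 = (3/10)/(2/7) = 21/20.
Take π_1 proportional to 1; then unnormalized π = (1, 4/7, 3/5). Normalize by dividing by the sum 76/35:
  π = (35/76, 5/19, 21/76).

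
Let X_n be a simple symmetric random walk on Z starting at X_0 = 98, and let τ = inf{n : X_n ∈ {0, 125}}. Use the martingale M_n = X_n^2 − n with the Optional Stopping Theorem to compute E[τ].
E[τ] = 2646

M_n = X_n^2 − n is a martingale (since E[X_{n+1}^2 | F_n] = X_n^2 + 1). By OST (τ has finite mean in a bounded region), E[M_τ] = E[M_0] = X_0^2 − 0 = 98^2 = 9604. Also E[M_τ] = E[X_τ^2] − E[τ]. The walk exits at 0 or 125, with P(hit 125 first) = 98/125, so E[X_τ^2] = 125^2 · 98/125 + 0 = 12250. Thus E[τ] = E[X_τ^2] − E[M_τ] = 12250 − 9604 = 2646 = 98(125 − 98) = 2646.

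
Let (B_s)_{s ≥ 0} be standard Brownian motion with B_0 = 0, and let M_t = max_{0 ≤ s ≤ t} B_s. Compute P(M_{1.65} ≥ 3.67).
P(M_{1.65} ≥ 3.67) = 2·P(B_{1.65} ≥ 3.67) = 2(1 − Φ(3.67/√1.65)) ≈ 0.0043

By the reflection principle for Brownian motion, P(M_t ≥ a) = 2 · P(B_t ≥ a) for a ≥ 0. Since B_t ~ N(0, t), P(B_t ≥ 3.67) = 1 − Φ(3.67/√t) = 1 − Φ(3.67/√1.65) = 1 − Φ(2.8571). So
  P(M_{1.65} ≥ 3.67) = 2(1 − Φ(2.8571)) ≈ 0.0043.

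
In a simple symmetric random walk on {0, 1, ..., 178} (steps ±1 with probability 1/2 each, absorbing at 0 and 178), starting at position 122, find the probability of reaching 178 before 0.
P(hit 178 before 0) = 122/178 = 61/89

Let u_k = P(hit 178 before 0 | start at k). Then u_0 = 0, u_178 = 1, and u_k = u_{k-1}/2 + u_{k+1}/2 for 1 ≤ k ≤ 177. This harmonic recurrence is solved by u_k = k/178, giving u_122 = 122/178 = 61/89.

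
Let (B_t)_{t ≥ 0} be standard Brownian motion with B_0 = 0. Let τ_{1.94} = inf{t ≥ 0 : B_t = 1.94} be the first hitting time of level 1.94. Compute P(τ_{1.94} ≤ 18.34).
P(τ_{1.94} ≤ 18.34) = 2(1 − Φ(1.94/√18.34)) = 2(1 − Φ(0.4530)) ≈ 0.6505

By the reflection principle for standard BM, P(τ_b ≤ t) = 2 · P(B_t ≥ b). Since B_t ~ N(0, t), P(B_t ≥ 1.94) = 1 − Φ(1.94/√t) = 1 − Φ(1.94/√18.34) = 1 − Φ(0.4530) ≈ 0.32527. Doubling: P(τ_{1.94} ≤ 18.34) ≈ 2 · 0.32527 = 0.65054 ≈ 0.6505.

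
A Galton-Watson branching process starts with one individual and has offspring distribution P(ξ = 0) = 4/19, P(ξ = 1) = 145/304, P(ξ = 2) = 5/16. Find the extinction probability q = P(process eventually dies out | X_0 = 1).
q = 64/95

The pgf is f(s) = 4/19 + 145/304·s + 5/16·s². The extinction probability q is the smallest fixed point of f in [0, 1]. Setting s = f(s):
  5/16·s² + (145/304 − 1)·s + 4/19 = 0
  5/16·s² − (4/19 + 5/16)·s + 4/19 = 0
which factors as (s − 1)·(5/16·s − 4/19) = 0, giving roots s = 1 and s = (4/19)/(5/16) = 64/95.
Mean offspring μ = 145/304 + 2·5/16 = 335/304 > 1 (supercritical), so q < 1. The extinction probability is the smaller root: q = (4/19)/(5/16) = 64/95.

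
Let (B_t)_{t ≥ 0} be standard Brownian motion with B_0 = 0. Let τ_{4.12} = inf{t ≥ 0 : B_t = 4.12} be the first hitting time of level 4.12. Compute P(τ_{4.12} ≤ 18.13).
P(τ_{4.12} ≤ 18.13) = 2(1 − Φ(4.12/√18.13)) = 2(1 − Φ(0.9676)) ≈ 0.3332

By the reflection principle for standard BM, P(τ_b ≤ t) = 2 · P(B_t ≥ b). Since B_t ~ N(0, t), P(B_t ≥ 4.12) = 1 − Φ(4.12/√t) = 1 − Φ(4.12/√18.13) = 1 − Φ(0.9676) ≈ 0.16662. Doubling: P(τ_{4.12} ≤ 18.13) ≈ 2 · 0.16662 = 0.33324 ≈ 0.3332.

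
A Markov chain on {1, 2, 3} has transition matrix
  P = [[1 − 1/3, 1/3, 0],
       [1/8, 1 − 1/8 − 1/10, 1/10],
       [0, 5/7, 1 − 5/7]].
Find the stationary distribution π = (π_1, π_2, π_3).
π = (25/101, 200/303, 28/303)

This is a birth-death chain on three states, which satisfies detailed balance: π_1 · P_{12} = π_2 · P_{21} and π_2 · P_{23} = π_3 · P_{32}.
From π_1 · 1/3 = π_2 · 1/8: π_2/π_1 = (1/3)/(1/8) = 8/3.
From π_2 · 1/10 = π_3 · 5/7: π_3/π_2 = (1/10)/(5/7) = 7/50.
Take π_1 proportional to 1; then unnormalized π = (1, 8/3, 28/75). Normalize by dividing by the sum 101/25:
  π = (25/101, 200/303, 28/303).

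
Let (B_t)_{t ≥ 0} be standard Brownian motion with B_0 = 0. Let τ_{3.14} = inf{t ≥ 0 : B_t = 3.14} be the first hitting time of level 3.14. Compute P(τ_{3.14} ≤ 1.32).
P(τ_{3.14} ≤ 1.32) = 2(1 − Φ(3.14/√1.32)) = 2(1 − Φ(2.7330)) ≈ 0.0063

By the reflection principle for standard BM, P(τ_b ≤ t) = 2 · P(B_t ≥ b). Since B_t ~ N(0, t), P(B_t ≥ 3.14) = 1 − Φ(3.14/√t) = 1 − Φ(3.14/√1.32) = 1 − Φ(2.7330) ≈ 0.00314. Doubling: P(τ_{3.14} ≤ 1.32) ≈ 2 · 0.00314 = 0.00628 ≈ 0.0063.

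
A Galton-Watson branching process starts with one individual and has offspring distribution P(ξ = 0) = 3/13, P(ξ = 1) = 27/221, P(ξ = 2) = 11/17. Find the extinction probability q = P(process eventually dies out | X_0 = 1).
q = 51/143

The pgf is f(s) = 3/13 + 27/221·s + 11/17·s². The extinction probability q is the smallest fixed point of f in [0, 1]. Setting s = f(s):
  11/17·s² + (27/221 − 1)·s + 3/13 = 0
  11/17·s² − (3/13 + 11/17)·s + 3/13 = 0
which factors as (s − 1)·(11/17·s − 3/13) = 0, giving roots s = 1 and s = (3/13)/(11/17) = 51/143.
Mean offspring μ = 27/221 + 2·11/17 = 313/221 > 1 (supercritical), so q < 1. The extinction probability is the smaller root: q = (3/13)/(11/17) = 51/143.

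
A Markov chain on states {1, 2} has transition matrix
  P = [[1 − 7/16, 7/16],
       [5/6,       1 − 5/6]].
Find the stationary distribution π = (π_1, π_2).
π_1 = 40/61, π_2 = 21/61

Solve πP = π with π_1 + π_2 = 1. From πP = π: π_1 · (1 − 7/16) + π_2 · 5/6 = π_1 ⇒ π_2 · 5/6 = π_1 · 7/16 ⇒ π_2/π_1 = (7/16)/(5/6) = 21/40. Together with π_1 + π_2 = 1:
  π_1 = (5/6)/(7/16 + 5/6) = (5/6)/(61/48) = 40/61,
  π_2 = (7/16)/(7/16 + 5/6) = (7/16)/(61/48) = 21/61.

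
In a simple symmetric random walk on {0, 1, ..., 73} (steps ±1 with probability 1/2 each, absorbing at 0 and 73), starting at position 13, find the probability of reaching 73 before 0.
P(hit 73 before 0) = 13/73

Let u_k = P(hit 73 before 0 | start at k). Then u_0 = 0, u_73 = 1, and u_k = u_{k-1}/2 + u_{k+1}/2 for 1 ≤ k ≤ 72. This harmonic recurrence is solved by u_k = k/73, giving u_13 = 13/73.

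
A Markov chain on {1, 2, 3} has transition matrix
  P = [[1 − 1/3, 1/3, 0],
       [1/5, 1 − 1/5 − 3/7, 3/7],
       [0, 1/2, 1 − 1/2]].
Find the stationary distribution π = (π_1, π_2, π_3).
π = (21/86, 35/86, 15/43)

This is a birth-death chain on three states, which satisfies detailed balance: π_1 · P_{12} = π_2 · P_{21} and π_2 · P_{23} = π_3 · P_{32}.
From π_1 · 1/3 = π_2 · 1/5: π_2/π_1 = (1/3)/(1/5) = 5/3.
From π_2 · 3/7 = π_3 · 1/2: π_3/π_2 = (3/7)/(1/2) = 6/7.
Take π_1 proportional to 1; then unnormalized π = (1, 5/3, 10/7). Normalize by dividing by the sum 86/21:
  π = (21/86, 35/86, 15/43).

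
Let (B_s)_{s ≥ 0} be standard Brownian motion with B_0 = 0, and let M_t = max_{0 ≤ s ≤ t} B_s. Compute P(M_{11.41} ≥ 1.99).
P(M_{11.41} ≥ 1.99) = 2·P(B_{11.41} ≥ 1.99) = 2(1 − Φ(1.99/√11.41)) ≈ 0.5558

By the reflection principle for Brownian motion, P(M_t ≥ a) = 2 · P(B_t ≥ a) for a ≥ 0. Since B_t ~ N(0, t), P(B_t ≥ 1.99) = 1 − Φ(1.99/√t) = 1 − Φ(1.99/√11.41) = 1 − Φ(0.5891). So
  P(M_{11.41} ≥ 1.99) = 2(1 − Φ(0.5891)) ≈ 0.5558.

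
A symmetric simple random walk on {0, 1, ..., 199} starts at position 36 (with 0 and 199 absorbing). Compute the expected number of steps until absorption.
E[τ | X_0 = 36] = 5868

Let v_k = E[τ | X_0 = k]. Boundary: v_0 = v_199 = 0. Recurrence: v_k = 1 + (v_{k-1} + v_{k+1})/2 for 1 ≤ k ≤ 198. The particular solution to v_k − (v_{k-1} + v_{k+1})/2 = 1 is v_k = −k^2. Adding homogeneous solution A + B k and matching boundaries gives v_k = k (199 − k). Substituting k = 36: v_36 = 36 · 163 = 5868.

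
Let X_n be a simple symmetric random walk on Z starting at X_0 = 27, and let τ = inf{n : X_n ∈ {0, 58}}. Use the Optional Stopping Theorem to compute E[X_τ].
E[X_τ] = 27

X_n is a martingale and τ is a bounded-mean stopping time (indeed τ is finite a.s. with bounded expectation since the walk is in a bounded region). By the OST, E[X_τ] = E[X_0] = 27. Equivalently: E[X_τ] = 58 · P(hit 58 first) + 0 · P(hit 0 first) = 58 · (27/58) = 27.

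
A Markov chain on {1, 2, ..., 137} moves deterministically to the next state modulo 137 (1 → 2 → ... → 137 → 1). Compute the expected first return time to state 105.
E[T_105 | X_0 = 105] = 137

The chain cycles deterministically, so starting at state 105 it returns in exactly 137 steps. Equivalently, the stationary distribution is uniform π_j = 1/137 for every state j, so by Kac's formula E[T_105] = 1/π_105 = 137.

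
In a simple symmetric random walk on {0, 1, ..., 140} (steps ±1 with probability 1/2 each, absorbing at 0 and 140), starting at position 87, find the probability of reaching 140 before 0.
P(hit 140 before 0) = 87/140

Let u_k = P(hit 140 before 0 | start at k). Then u_0 = 0, u_140 = 1, and u_k = u_{k-1}/2 + u_{k+1}/2 for 1 ≤ k ≤ 139. This harmonic recurrence is solved by u_k = k/140, giving u_87 = 87/140.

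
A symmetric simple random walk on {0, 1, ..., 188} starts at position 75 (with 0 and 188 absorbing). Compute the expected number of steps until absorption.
E[τ | X_0 = 75] = 8475

Let v_k = E[τ | X_0 = k]. Boundary: v_0 = v_188 = 0. Recurrence: v_k = 1 + (v_{k-1} + v_{k+1})/2 for 1 ≤ k ≤ 187. The particular solution to v_k − (v_{k-1} + v_{k+1})/2 = 1 is v_k = −k^2. Adding homogeneous solution A + B k and matching boundaries gives v_k = k (188 − k). Substituting k = 75: v_75 = 75 · 113 = 8475.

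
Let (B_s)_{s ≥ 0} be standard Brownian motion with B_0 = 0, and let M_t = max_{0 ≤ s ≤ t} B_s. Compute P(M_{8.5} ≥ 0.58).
P(M_{8.5} ≥ 0.58) = 2·P(B_{8.5} ≥ 0.58) = 2(1 − Φ(0.58/√8.5)) ≈ 0.8423

By the reflection principle for Brownian motion, P(M_t ≥ a) = 2 · P(B_t ≥ a) for a ≥ 0. Since B_t ~ N(0, t), P(B_t ≥ 0.58) = 1 − Φ(0.58/√t) = 1 − Φ(0.58/√8.5) = 1 − Φ(0.1989). So
  P(M_{8.5} ≥ 0.58) = 2(1 − Φ(0.1989)) ≈ 0.8423.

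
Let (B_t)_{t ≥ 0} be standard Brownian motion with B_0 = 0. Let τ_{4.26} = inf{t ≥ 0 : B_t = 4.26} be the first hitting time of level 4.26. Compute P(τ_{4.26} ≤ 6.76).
P(τ_{4.26} ≤ 6.76) = 2(1 − Φ(4.26/√6.76)) = 2(1 − Φ(1.6385)) ≈ 0.1013

By the reflection principle for standard BM, P(τ_b ≤ t) = 2 · P(B_t ≥ b). Since B_t ~ N(0, t), P(B_t ≥ 4.26) = 1 − Φ(4.26/√t) = 1 − Φ(4.26/√6.76) = 1 − Φ(1.6385) ≈ 0.05066. Doubling: P(τ_{4.26} ≤ 6.76) ≈ 2 · 0.05066 = 0.10132 ≈ 0.1013.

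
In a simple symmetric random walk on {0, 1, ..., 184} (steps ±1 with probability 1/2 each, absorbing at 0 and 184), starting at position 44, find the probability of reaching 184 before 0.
P(hit 184 before 0) = 44/184 = 11/46

Let u_k = P(hit 184 before 0 | start at k). Then u_0 = 0, u_184 = 1, and u_k = u_{k-1}/2 + u_{k+1}/2 for 1 ≤ k ≤ 183. This harmonic recurrence is solved by u_k = k/184, giving u_44 = 44/184 = 11/46.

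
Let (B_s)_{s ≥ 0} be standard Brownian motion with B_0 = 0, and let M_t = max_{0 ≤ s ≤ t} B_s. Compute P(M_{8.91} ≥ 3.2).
P(M_{8.91} ≥ 3.2) = 2·P(B_{8.91} ≥ 3.2) = 2(1 − Φ(3.2/√8.91)) ≈ 0.2837

By the reflection principle for Brownian motion, P(M_t ≥ a) = 2 · P(B_t ≥ a) for a ≥ 0. Since B_t ~ N(0, t), P(B_t ≥ 3.2) = 1 − Φ(3.2/√t) = 1 − Φ(3.2/√8.91) = 1 − Φ(1.0720). So
  P(M_{8.91} ≥ 3.2) = 2(1 − Φ(1.0720)) ≈ 0.2837.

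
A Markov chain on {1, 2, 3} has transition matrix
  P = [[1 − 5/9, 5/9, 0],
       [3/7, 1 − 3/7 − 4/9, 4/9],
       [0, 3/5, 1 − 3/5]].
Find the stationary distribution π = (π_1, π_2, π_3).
π = (729/2374, 945/2374, 350/1187)

This is a birth-death chain on three states, which satisfies detailed balance: π_1 · P_{12} = π_2 · P_{21} and π_2 · P_{23} = π_3 · P_{32}.
From π_1 · 5/9 = π_2 · 3/7: π_2/π_1 = (5/9)/(3/7) = 35/27.
From π_2 · 4/9 = π_3 · 3/5: π_3/π_2 = (4/9)/(3/5) = 20/27.
Take π_1 proportional to 1; then unnormalized π = (1, 35/27, 700/729). Normalize by dividing by the sum 2374/729:
  π = (729/2374, 945/2374, 350/1187).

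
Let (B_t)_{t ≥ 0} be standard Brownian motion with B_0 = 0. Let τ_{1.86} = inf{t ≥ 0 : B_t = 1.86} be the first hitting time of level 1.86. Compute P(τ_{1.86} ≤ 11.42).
P(τ_{1.86} ≤ 11.42) = 2(1 − Φ(1.86/√11.42)) = 2(1 − Φ(0.5504)) ≈ 0.5820

By the reflection principle for standard BM, P(τ_b ≤ t) = 2 · P(B_t ≥ b). Since B_t ~ N(0, t), P(B_t ≥ 1.86) = 1 − Φ(1.86/√t) = 1 − Φ(1.86/√11.42) = 1 − Φ(0.5504) ≈ 0.29102. Doubling: P(τ_{1.86} ≤ 11.42) ≈ 2 · 0.29102 = 0.58204 ≈ 0.5820.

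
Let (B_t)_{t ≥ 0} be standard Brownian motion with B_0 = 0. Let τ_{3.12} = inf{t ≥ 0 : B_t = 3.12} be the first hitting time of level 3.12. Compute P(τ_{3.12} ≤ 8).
P(τ_{3.12} ≤ 8) = 2(1 − Φ(3.12/√8)) = 2(1 − Φ(1.1031)) ≈ 0.2700

By the reflection principle for standard BM, P(τ_b ≤ t) = 2 · P(B_t ≥ b). Since B_t ~ N(0, t), P(B_t ≥ 3.12) = 1 − Φ(3.12/√t) = 1 − Φ(3.12/√8) = 1 − Φ(1.1031) ≈ 0.13499. Doubling: P(τ_{3.12} ≤ 8) ≈ 2 · 0.13499 = 0.26998 ≈ 0.2700.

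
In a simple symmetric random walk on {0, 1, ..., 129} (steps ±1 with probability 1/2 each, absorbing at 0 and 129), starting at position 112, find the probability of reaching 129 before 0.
P(hit 129 before 0) = 112/129

Let u_k = P(hit 129 before 0 | start at k). Then u_0 = 0, u_129 = 1, and u_k = u_{k-1}/2 + u_{k+1}/2 for 1 ≤ k ≤ 128. This harmonic recurrence is solved by u_k = k/129, giving u_112 = 112/129.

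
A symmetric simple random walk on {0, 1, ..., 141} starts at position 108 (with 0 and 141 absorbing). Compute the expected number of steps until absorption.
E[τ | X_0 = 108] = 3564

Let v_k = E[τ | X_0 = k]. Boundary: v_0 = v_141 = 0. Recurrence: v_k = 1 + (v_{k-1} + v_{k+1})/2 for 1 ≤ k ≤ 140. The particular solution to v_k − (v_{k-1} + v_{k+1})/2 = 1 is v_k = −k^2. Adding homogeneous solution A + B k and matching boundaries gives v_k = k (141 − k). Substituting k = 108: v_108 = 108 · 33 = 3564.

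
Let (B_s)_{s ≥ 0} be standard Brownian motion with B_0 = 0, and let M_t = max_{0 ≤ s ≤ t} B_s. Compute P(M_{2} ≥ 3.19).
P(M_{2} ≥ 3.19) = 2·P(B_{2} ≥ 3.19) = 2(1 − Φ(3.19/√2)) ≈ 0.0241

By the reflection principle for Brownian motion, P(M_t ≥ a) = 2 · P(B_t ≥ a) for a ≥ 0. Since B_t ~ N(0, t), P(B_t ≥ 3.19) = 1 − Φ(3.19/√t) = 1 − Φ(3.19/√2) = 1 − Φ(2.2557). So
  P(M_{2} ≥ 3.19) = 2(1 − Φ(2.2557)) ≈ 0.0241.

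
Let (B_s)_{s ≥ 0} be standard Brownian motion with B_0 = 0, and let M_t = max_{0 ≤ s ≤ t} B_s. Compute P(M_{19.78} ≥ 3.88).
P(M_{19.78} ≥ 3.88) = 2·P(B_{19.78} ≥ 3.88) = 2(1 − Φ(3.88/√19.78)) ≈ 0.3830

By the reflection principle for Brownian motion, P(M_t ≥ a) = 2 · P(B_t ≥ a) for a ≥ 0. Since B_t ~ N(0, t), P(B_t ≥ 3.88) = 1 − Φ(3.88/√t) = 1 − Φ(3.88/√19.78) = 1 − Φ(0.8724). So
  P(M_{19.78} ≥ 3.88) = 2(1 − Φ(0.8724)) ≈ 0.3830.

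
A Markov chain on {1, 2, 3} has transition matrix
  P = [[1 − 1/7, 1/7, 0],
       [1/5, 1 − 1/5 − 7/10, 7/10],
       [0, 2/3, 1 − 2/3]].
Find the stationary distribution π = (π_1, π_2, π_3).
π = (28/69, 20/69, 7/23)

This is a birth-death chain on three states, which satisfies detailed balance: π_1 · P_{12} = π_2 · P_{21} and π_2 · P_{23} = π_3 · P_{32}.
From π_1 · 1/7 = π_2 · 1/5: π_2/π_1 = (1/7)/(1/5) = 5/7.
From π_2 · 7/10 = π_3 · 2/3: π_3/π_2 = (7/10)/(2/3) = 21/20.
Take π_1 proportional to 1; then unnormalized π = (1, 5/7, 3/4). Normalize by dividing by the sum 69/28:
  π = (28/69, 20/69, 7/23).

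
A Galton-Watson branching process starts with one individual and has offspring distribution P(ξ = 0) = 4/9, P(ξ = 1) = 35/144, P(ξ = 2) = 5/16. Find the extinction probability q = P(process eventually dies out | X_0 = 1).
q = 1

Mean offspring μ = 0·4/9 + 1·35/144 + 2·5/16 = 125/144 ≤ 1. For μ ≤ 1 with offspring not concentrated at 1, the Galton-Watson process goes extinct almost surely, so q = 1.
(Algebraic check: The pgf is f(s) = 4/9 + 35/144·s + 5/16·s². The extinction probability q is the smallest fixed point of f in [0, 1]. Setting s = f(s):
  5/16·s² + (35/144 − 1)·s + 4/9 = 0
  5/16·s² − (4/9 + 5/16)·s + 4/9 = 0
which factors as (s − 1)·(5/16·s − 4/9) = 0, giving roots s = 1 and s = (4/9)/(5/16) = 64/45. Since 64/45 ≥ 1, the smallest root in [0, 1] is s = 1.)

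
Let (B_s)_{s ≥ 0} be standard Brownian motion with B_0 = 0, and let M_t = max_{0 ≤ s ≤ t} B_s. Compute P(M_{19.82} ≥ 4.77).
P(M_{19.82} ≥ 4.77) = 2·P(B_{19.82} ≥ 4.77) = 2(1 − Φ(4.77/√19.82)) ≈ 0.2840

By the reflection principle for Brownian motion, P(M_t ≥ a) = 2 · P(B_t ≥ a) for a ≥ 0. Since B_t ~ N(0, t), P(B_t ≥ 4.77) = 1 − Φ(4.77/√t) = 1 − Φ(4.77/√19.82) = 1 − Φ(1.0714). So
  P(M_{19.82} ≥ 4.77) = 2(1 − Φ(1.0714)) ≈ 0.2840.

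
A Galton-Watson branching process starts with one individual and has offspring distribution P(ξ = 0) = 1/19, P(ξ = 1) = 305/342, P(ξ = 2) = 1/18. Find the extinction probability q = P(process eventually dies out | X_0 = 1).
q = 18/19

The pgf is f(s) = 1/19 + 305/342·s + 1/18·s². The extinction probability q is the smallest fixed point of f in [0, 1]. Setting s = f(s):
  1/18·s² + (305/342 − 1)·s + 1/19 = 0
  1/18·s² − (1/19 + 1/18)·s + 1/19 = 0
which factors as (s − 1)·(1/18·s − 1/19) = 0, giving roots s = 1 and s = (1/19)/(1/18) = 18/19.
Mean offspring μ = 305/342 + 2·1/18 = 343/342 > 1 (supercritical), so q < 1. The extinction probability is the smaller root: q = (1/19)/(1/18) = 18/19.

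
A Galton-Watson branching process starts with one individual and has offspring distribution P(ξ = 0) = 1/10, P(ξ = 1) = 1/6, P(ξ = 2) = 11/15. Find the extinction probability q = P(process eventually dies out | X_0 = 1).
q = 3/22

The pgf is f(s) = 1/10 + 1/6·s + 11/15·s². The extinction probability q is the smallest fixed point of f in [0, 1]. Setting s = f(s):
  11/15·s² + (1/6 − 1)·s + 1/10 = 0
  11/15·s² − (1/10 + 11/15)·s + 1/10 = 0
which factors as (s − 1)·(11/15·s − 1/10) = 0, giving roots s = 1 and s = (1/10)/(11/15) = 3/22.
Mean offspring μ = 1/6 + 2·11/15 = 49/30 > 1 (supercritical), so q < 1. The extinction probability is the smaller root: q = (1/10)/(11/15) = 3/22.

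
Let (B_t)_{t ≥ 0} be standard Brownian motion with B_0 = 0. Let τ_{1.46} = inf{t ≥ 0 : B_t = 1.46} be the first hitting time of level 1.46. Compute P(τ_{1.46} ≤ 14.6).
P(τ_{1.46} ≤ 14.6) = 2(1 − Φ(1.46/√14.6)) = 2(1 − Φ(0.3821)) ≈ 0.7024

By the reflection principle for standard BM, P(τ_b ≤ t) = 2 · P(B_t ≥ b). Since B_t ~ N(0, t), P(B_t ≥ 1.46) = 1 − Φ(1.46/√t) = 1 − Φ(1.46/√14.6) = 1 − Φ(0.3821) ≈ 0.35119. Doubling: P(τ_{1.46} ≤ 14.6) ≈ 2 · 0.35119 = 0.70238 ≈ 0.7024.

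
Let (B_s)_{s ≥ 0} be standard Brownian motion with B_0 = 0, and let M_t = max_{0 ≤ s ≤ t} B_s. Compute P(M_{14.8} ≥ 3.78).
P(M_{14.8} ≥ 3.78) = 2·P(B_{14.8} ≥ 3.78) = 2(1 − Φ(3.78/√14.8)) ≈ 0.3258

By the reflection principle for Brownian motion, P(M_t ≥ a) = 2 · P(B_t ≥ a) for a ≥ 0. Since B_t ~ N(0, t), P(B_t ≥ 3.78) = 1 − Φ(3.78/√t) = 1 − Φ(3.78/√14.8) = 1 − Φ(0.9826). So
  P(M_{14.8} ≥ 3.78) = 2(1 − Φ(0.9826)) ≈ 0.3258.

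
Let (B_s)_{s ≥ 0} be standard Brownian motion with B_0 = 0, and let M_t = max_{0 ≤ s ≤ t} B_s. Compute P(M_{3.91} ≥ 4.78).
P(M_{3.91} ≥ 4.78) = 2·P(B_{3.91} ≥ 4.78) = 2(1 − Φ(4.78/√3.91)) ≈ 0.0156

By the reflection principle for Brownian motion, P(M_t ≥ a) = 2 · P(B_t ≥ a) for a ≥ 0. Since B_t ~ N(0, t), P(B_t ≥ 4.78) = 1 − Φ(4.78/√t) = 1 − Φ(4.78/√3.91) = 1 − Φ(2.4173). So
  P(M_{3.91} ≥ 4.78) = 2(1 − Φ(2.4173)) ≈ 0.0156.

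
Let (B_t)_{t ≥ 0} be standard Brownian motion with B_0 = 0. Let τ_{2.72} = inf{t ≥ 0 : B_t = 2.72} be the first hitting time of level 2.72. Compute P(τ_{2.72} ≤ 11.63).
P(τ_{2.72} ≤ 11.63) = 2(1 − Φ(2.72/√11.63)) = 2(1 − Φ(0.7976)) ≈ 0.4251

By the reflection principle for standard BM, P(τ_b ≤ t) = 2 · P(B_t ≥ b). Since B_t ~ N(0, t), P(B_t ≥ 2.72) = 1 − Φ(2.72/√t) = 1 − Φ(2.72/√11.63) = 1 − Φ(0.7976) ≈ 0.21255. Doubling: P(τ_{2.72} ≤ 11.63) ≈ 2 · 0.21255 = 0.42510 ≈ 0.4251.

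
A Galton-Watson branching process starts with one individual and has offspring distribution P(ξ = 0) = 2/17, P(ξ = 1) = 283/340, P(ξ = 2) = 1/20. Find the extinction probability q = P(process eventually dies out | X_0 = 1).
q = 1

Mean offspring μ = 0·2/17 + 1·283/340 + 2·1/20 = 317/340 ≤ 1. For μ ≤ 1 with offspring not concentrated at 1, the Galton-Watson process goes extinct almost surely, so q = 1.
(Algebraic check: The pgf is f(s) = 2/17 + 283/340·s + 1/20·s². The extinction probability q is the smallest fixed point of f in [0, 1]. Setting s = f(s):
  1/20·s² + (283/340 − 1)·s + 2/17 = 0
  1/20·s² − (2/17 + 1/20)·s + 2/17 = 0
which factors as (s − 1)·(1/20·s − 2/17) = 0, giving roots s = 1 and s = (2/17)/(1/20) = 40/17. Since 40/17 ≥ 1, the smallest root in [0, 1] is s = 1.)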